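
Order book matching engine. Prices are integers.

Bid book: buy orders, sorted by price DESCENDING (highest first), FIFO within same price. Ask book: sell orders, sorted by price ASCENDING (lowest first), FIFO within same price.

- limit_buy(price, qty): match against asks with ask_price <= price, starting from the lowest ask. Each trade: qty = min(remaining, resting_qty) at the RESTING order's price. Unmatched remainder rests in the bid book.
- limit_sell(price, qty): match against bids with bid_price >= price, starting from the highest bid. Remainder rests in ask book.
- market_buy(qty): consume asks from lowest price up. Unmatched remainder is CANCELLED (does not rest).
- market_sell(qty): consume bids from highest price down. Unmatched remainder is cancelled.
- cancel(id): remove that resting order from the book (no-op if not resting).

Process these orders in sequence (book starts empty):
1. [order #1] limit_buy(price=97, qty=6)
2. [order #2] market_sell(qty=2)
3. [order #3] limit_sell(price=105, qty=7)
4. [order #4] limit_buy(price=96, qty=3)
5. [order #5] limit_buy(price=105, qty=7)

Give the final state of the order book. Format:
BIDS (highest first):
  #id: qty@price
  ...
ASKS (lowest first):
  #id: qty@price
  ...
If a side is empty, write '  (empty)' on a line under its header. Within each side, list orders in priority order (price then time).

Answer: BIDS (highest first):
  #1: 4@97
  #4: 3@96
ASKS (lowest first):
  (empty)

Derivation:
After op 1 [order #1] limit_buy(price=97, qty=6): fills=none; bids=[#1:6@97] asks=[-]
After op 2 [order #2] market_sell(qty=2): fills=#1x#2:2@97; bids=[#1:4@97] asks=[-]
After op 3 [order #3] limit_sell(price=105, qty=7): fills=none; bids=[#1:4@97] asks=[#3:7@105]
After op 4 [order #4] limit_buy(price=96, qty=3): fills=none; bids=[#1:4@97 #4:3@96] asks=[#3:7@105]
After op 5 [order #5] limit_buy(price=105, qty=7): fills=#5x#3:7@105; bids=[#1:4@97 #4:3@96] asks=[-]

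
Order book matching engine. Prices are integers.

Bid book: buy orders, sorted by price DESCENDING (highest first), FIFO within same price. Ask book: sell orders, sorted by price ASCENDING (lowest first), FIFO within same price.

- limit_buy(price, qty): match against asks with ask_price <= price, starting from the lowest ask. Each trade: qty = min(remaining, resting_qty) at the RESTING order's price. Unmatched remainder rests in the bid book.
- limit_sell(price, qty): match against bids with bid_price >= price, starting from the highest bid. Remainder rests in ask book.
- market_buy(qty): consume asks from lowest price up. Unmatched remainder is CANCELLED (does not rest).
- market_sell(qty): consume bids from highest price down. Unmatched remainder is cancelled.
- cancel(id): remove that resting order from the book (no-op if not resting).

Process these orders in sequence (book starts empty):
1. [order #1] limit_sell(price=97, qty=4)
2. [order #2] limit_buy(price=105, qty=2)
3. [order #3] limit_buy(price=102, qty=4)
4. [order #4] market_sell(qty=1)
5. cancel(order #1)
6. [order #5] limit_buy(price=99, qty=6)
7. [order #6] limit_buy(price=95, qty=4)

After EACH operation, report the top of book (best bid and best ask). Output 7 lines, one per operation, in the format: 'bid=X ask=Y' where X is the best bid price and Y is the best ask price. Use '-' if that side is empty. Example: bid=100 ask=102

After op 1 [order #1] limit_sell(price=97, qty=4): fills=none; bids=[-] asks=[#1:4@97]
After op 2 [order #2] limit_buy(price=105, qty=2): fills=#2x#1:2@97; bids=[-] asks=[#1:2@97]
After op 3 [order #3] limit_buy(price=102, qty=4): fills=#3x#1:2@97; bids=[#3:2@102] asks=[-]
After op 4 [order #4] market_sell(qty=1): fills=#3x#4:1@102; bids=[#3:1@102] asks=[-]
After op 5 cancel(order #1): fills=none; bids=[#3:1@102] asks=[-]
After op 6 [order #5] limit_buy(price=99, qty=6): fills=none; bids=[#3:1@102 #5:6@99] asks=[-]
After op 7 [order #6] limit_buy(price=95, qty=4): fills=none; bids=[#3:1@102 #5:6@99 #6:4@95] asks=[-]

Answer: bid=- ask=97
bid=- ask=97
bid=102 ask=-
bid=102 ask=-
bid=102 ask=-
bid=102 ask=-
bid=102 ask=-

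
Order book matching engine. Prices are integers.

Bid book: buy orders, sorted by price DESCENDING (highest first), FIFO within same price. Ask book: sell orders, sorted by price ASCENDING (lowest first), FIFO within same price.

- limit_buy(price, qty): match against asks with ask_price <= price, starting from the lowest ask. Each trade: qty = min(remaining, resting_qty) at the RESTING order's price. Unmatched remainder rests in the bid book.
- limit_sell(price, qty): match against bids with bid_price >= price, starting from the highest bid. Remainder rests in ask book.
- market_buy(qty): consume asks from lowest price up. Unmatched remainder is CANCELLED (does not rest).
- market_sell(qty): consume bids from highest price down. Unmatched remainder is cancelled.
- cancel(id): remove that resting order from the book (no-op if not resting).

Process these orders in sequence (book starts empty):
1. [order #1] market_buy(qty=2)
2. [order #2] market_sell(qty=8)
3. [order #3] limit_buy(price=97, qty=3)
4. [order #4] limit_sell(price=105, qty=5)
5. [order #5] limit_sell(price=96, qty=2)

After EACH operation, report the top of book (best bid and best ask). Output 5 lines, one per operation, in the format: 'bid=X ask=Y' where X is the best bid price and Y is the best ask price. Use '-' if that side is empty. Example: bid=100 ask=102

After op 1 [order #1] market_buy(qty=2): fills=none; bids=[-] asks=[-]
After op 2 [order #2] market_sell(qty=8): fills=none; bids=[-] asks=[-]
After op 3 [order #3] limit_buy(price=97, qty=3): fills=none; bids=[#3:3@97] asks=[-]
After op 4 [order #4] limit_sell(price=105, qty=5): fills=none; bids=[#3:3@97] asks=[#4:5@105]
After op 5 [order #5] limit_sell(price=96, qty=2): fills=#3x#5:2@97; bids=[#3:1@97] asks=[#4:5@105]

Answer: bid=- ask=-
bid=- ask=-
bid=97 ask=-
bid=97 ask=105
bid=97 ask=105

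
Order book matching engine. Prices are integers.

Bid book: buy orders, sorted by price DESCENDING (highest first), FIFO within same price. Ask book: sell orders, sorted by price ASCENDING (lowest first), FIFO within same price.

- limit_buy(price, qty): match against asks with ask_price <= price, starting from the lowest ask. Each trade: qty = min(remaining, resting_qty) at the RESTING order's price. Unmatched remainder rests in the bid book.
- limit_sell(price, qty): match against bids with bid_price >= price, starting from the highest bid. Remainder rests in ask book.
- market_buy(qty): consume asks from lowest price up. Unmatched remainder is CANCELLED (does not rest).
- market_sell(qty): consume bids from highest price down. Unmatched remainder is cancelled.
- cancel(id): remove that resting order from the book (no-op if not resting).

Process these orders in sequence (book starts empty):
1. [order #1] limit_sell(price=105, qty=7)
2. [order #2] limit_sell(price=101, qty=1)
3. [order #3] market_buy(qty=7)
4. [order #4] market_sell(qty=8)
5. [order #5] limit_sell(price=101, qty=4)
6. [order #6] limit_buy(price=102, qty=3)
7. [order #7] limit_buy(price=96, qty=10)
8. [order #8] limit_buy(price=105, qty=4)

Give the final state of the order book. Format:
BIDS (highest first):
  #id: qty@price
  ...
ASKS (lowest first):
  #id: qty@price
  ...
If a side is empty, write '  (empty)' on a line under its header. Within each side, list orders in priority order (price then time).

After op 1 [order #1] limit_sell(price=105, qty=7): fills=none; bids=[-] asks=[#1:7@105]
After op 2 [order #2] limit_sell(price=101, qty=1): fills=none; bids=[-] asks=[#2:1@101 #1:7@105]
After op 3 [order #3] market_buy(qty=7): fills=#3x#2:1@101 #3x#1:6@105; bids=[-] asks=[#1:1@105]
After op 4 [order #4] market_sell(qty=8): fills=none; bids=[-] asks=[#1:1@105]
After op 5 [order #5] limit_sell(price=101, qty=4): fills=none; bids=[-] asks=[#5:4@101 #1:1@105]
After op 6 [order #6] limit_buy(price=102, qty=3): fills=#6x#5:3@101; bids=[-] asks=[#5:1@101 #1:1@105]
After op 7 [order #7] limit_buy(price=96, qty=10): fills=none; bids=[#7:10@96] asks=[#5:1@101 #1:1@105]
After op 8 [order #8] limit_buy(price=105, qty=4): fills=#8x#5:1@101 #8x#1:1@105; bids=[#8:2@105 #7:10@96] asks=[-]

Answer: BIDS (highest first):
  #8: 2@105
  #7: 10@96
ASKS (lowest first):
  (empty)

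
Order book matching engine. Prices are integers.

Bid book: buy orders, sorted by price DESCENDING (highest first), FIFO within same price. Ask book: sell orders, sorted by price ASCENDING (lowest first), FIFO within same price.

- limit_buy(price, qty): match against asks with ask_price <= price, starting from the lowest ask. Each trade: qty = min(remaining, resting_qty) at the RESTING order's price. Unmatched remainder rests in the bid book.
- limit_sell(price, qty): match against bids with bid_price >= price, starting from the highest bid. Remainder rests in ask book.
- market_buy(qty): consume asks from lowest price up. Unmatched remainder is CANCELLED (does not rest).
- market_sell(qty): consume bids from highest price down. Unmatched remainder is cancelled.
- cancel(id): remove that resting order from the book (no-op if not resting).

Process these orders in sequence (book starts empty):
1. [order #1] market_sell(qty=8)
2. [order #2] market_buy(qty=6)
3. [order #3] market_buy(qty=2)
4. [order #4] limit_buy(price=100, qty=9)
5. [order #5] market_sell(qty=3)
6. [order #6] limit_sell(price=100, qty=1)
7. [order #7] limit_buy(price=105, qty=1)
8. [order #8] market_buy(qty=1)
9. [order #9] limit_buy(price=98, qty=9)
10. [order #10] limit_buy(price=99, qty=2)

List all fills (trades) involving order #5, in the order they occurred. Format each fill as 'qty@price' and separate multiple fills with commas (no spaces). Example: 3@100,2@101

After op 1 [order #1] market_sell(qty=8): fills=none; bids=[-] asks=[-]
After op 2 [order #2] market_buy(qty=6): fills=none; bids=[-] asks=[-]
After op 3 [order #3] market_buy(qty=2): fills=none; bids=[-] asks=[-]
After op 4 [order #4] limit_buy(price=100, qty=9): fills=none; bids=[#4:9@100] asks=[-]
After op 5 [order #5] market_sell(qty=3): fills=#4x#5:3@100; bids=[#4:6@100] asks=[-]
After op 6 [order #6] limit_sell(price=100, qty=1): fills=#4x#6:1@100; bids=[#4:5@100] asks=[-]
After op 7 [order #7] limit_buy(price=105, qty=1): fills=none; bids=[#7:1@105 #4:5@100] asks=[-]
After op 8 [order #8] market_buy(qty=1): fills=none; bids=[#7:1@105 #4:5@100] asks=[-]
After op 9 [order #9] limit_buy(price=98, qty=9): fills=none; bids=[#7:1@105 #4:5@100 #9:9@98] asks=[-]
After op 10 [order #10] limit_buy(price=99, qty=2): fills=none; bids=[#7:1@105 #4:5@100 #10:2@99 #9:9@98] asks=[-]

Answer: 3@100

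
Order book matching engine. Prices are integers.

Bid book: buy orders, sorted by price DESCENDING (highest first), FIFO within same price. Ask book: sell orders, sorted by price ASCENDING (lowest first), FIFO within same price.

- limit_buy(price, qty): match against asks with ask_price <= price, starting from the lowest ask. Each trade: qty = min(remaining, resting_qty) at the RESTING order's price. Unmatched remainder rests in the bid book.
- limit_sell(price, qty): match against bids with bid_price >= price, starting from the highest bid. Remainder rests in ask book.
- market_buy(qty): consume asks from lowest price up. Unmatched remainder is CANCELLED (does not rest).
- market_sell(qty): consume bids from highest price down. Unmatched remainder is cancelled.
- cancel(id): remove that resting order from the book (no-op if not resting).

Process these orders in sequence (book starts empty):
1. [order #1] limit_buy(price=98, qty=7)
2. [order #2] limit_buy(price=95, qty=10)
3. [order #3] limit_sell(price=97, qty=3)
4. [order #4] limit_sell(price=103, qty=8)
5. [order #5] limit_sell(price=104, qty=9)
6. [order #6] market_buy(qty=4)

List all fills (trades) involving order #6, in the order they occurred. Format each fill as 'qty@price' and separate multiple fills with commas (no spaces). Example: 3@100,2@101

After op 1 [order #1] limit_buy(price=98, qty=7): fills=none; bids=[#1:7@98] asks=[-]
After op 2 [order #2] limit_buy(price=95, qty=10): fills=none; bids=[#1:7@98 #2:10@95] asks=[-]
After op 3 [order #3] limit_sell(price=97, qty=3): fills=#1x#3:3@98; bids=[#1:4@98 #2:10@95] asks=[-]
After op 4 [order #4] limit_sell(price=103, qty=8): fills=none; bids=[#1:4@98 #2:10@95] asks=[#4:8@103]
After op 5 [order #5] limit_sell(price=104, qty=9): fills=none; bids=[#1:4@98 #2:10@95] asks=[#4:8@103 #5:9@104]
After op 6 [order #6] market_buy(qty=4): fills=#6x#4:4@103; bids=[#1:4@98 #2:10@95] asks=[#4:4@103 #5:9@104]

Answer: 4@103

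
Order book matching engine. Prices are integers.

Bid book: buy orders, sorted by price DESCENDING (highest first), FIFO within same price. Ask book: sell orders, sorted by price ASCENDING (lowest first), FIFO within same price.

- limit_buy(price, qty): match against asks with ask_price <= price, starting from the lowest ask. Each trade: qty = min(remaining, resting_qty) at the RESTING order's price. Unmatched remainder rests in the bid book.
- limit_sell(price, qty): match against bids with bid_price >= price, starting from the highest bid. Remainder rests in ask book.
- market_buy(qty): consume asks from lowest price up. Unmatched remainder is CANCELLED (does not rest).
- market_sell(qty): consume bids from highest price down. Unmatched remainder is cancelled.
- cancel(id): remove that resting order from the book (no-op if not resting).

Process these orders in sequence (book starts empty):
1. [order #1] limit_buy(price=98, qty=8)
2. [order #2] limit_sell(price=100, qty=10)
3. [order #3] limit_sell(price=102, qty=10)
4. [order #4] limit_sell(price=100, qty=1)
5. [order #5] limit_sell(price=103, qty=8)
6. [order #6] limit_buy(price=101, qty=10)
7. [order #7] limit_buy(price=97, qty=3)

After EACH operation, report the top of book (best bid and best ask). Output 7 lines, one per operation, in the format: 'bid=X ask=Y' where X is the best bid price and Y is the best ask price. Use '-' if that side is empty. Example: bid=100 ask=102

Answer: bid=98 ask=-
bid=98 ask=100
bid=98 ask=100
bid=98 ask=100
bid=98 ask=100
bid=98 ask=100
bid=98 ask=100

Derivation:
After op 1 [order #1] limit_buy(price=98, qty=8): fills=none; bids=[#1:8@98] asks=[-]
After op 2 [order #2] limit_sell(price=100, qty=10): fills=none; bids=[#1:8@98] asks=[#2:10@100]
After op 3 [order #3] limit_sell(price=102, qty=10): fills=none; bids=[#1:8@98] asks=[#2:10@100 #3:10@102]
After op 4 [order #4] limit_sell(price=100, qty=1): fills=none; bids=[#1:8@98] asks=[#2:10@100 #4:1@100 #3:10@102]
After op 5 [order #5] limit_sell(price=103, qty=8): fills=none; bids=[#1:8@98] asks=[#2:10@100 #4:1@100 #3:10@102 #5:8@103]
After op 6 [order #6] limit_buy(price=101, qty=10): fills=#6x#2:10@100; bids=[#1:8@98] asks=[#4:1@100 #3:10@102 #5:8@103]
After op 7 [order #7] limit_buy(price=97, qty=3): fills=none; bids=[#1:8@98 #7:3@97] asks=[#4:1@100 #3:10@102 #5:8@103]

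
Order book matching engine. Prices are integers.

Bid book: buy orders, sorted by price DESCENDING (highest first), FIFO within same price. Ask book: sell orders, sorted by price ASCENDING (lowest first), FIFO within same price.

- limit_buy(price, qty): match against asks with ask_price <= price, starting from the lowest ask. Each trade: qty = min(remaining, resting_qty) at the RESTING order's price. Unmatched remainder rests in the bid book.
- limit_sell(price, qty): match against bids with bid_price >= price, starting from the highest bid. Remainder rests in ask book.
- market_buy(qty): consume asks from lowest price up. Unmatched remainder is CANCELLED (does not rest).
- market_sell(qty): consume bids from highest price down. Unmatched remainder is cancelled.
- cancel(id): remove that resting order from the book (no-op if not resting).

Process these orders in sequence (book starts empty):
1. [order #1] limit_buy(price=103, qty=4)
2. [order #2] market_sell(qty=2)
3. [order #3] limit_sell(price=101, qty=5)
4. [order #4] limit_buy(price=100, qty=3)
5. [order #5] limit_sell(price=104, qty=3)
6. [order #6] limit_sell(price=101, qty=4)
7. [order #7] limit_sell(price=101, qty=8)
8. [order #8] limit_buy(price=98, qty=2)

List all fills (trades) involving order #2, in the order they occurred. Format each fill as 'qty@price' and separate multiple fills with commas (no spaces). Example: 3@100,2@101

After op 1 [order #1] limit_buy(price=103, qty=4): fills=none; bids=[#1:4@103] asks=[-]
After op 2 [order #2] market_sell(qty=2): fills=#1x#2:2@103; bids=[#1:2@103] asks=[-]
After op 3 [order #3] limit_sell(price=101, qty=5): fills=#1x#3:2@103; bids=[-] asks=[#3:3@101]
After op 4 [order #4] limit_buy(price=100, qty=3): fills=none; bids=[#4:3@100] asks=[#3:3@101]
After op 5 [order #5] limit_sell(price=104, qty=3): fills=none; bids=[#4:3@100] asks=[#3:3@101 #5:3@104]
After op 6 [order #6] limit_sell(price=101, qty=4): fills=none; bids=[#4:3@100] asks=[#3:3@101 #6:4@101 #5:3@104]
After op 7 [order #7] limit_sell(price=101, qty=8): fills=none; bids=[#4:3@100] asks=[#3:3@101 #6:4@101 #7:8@101 #5:3@104]
After op 8 [order #8] limit_buy(price=98, qty=2): fills=none; bids=[#4:3@100 #8:2@98] asks=[#3:3@101 #6:4@101 #7:8@101 #5:3@104]

Answer: 2@103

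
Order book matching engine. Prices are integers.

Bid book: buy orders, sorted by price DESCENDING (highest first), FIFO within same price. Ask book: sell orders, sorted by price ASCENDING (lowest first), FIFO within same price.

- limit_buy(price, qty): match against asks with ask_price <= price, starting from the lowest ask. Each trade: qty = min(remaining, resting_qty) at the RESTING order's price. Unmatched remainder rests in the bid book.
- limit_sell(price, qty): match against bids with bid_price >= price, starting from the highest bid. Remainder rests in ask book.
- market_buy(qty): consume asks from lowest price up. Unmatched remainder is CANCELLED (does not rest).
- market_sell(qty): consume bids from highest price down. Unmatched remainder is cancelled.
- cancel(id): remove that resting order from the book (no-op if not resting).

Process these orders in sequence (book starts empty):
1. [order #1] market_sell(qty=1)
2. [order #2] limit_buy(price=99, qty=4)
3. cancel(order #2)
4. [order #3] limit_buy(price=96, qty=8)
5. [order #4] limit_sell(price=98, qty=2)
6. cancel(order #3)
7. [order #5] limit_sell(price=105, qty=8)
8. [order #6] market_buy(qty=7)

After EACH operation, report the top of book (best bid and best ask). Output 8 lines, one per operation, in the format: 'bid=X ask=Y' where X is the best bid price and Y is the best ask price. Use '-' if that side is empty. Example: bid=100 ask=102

Answer: bid=- ask=-
bid=99 ask=-
bid=- ask=-
bid=96 ask=-
bid=96 ask=98
bid=- ask=98
bid=- ask=98
bid=- ask=105

Derivation:
After op 1 [order #1] market_sell(qty=1): fills=none; bids=[-] asks=[-]
After op 2 [order #2] limit_buy(price=99, qty=4): fills=none; bids=[#2:4@99] asks=[-]
After op 3 cancel(order #2): fills=none; bids=[-] asks=[-]
After op 4 [order #3] limit_buy(price=96, qty=8): fills=none; bids=[#3:8@96] asks=[-]
After op 5 [order #4] limit_sell(price=98, qty=2): fills=none; bids=[#3:8@96] asks=[#4:2@98]
After op 6 cancel(order #3): fills=none; bids=[-] asks=[#4:2@98]
After op 7 [order #5] limit_sell(price=105, qty=8): fills=none; bids=[-] asks=[#4:2@98 #5:8@105]
After op 8 [order #6] market_buy(qty=7): fills=#6x#4:2@98 #6x#5:5@105; bids=[-] asks=[#5:3@105]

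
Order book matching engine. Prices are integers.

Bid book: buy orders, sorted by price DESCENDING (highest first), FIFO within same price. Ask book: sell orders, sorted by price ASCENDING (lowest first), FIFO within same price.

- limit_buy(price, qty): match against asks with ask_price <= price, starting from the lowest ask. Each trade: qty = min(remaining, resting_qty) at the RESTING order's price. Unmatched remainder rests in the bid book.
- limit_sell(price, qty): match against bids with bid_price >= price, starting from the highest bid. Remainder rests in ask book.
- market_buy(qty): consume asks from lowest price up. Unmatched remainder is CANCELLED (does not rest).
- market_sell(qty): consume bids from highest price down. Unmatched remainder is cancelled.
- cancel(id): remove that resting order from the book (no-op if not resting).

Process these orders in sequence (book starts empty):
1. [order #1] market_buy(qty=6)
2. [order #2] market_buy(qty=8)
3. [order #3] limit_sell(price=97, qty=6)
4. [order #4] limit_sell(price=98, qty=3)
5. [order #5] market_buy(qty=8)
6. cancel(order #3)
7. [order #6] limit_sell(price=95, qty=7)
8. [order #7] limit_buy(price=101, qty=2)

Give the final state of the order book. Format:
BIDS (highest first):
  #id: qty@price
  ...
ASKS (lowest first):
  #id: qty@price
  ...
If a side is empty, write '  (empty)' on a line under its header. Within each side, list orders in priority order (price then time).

Answer: BIDS (highest first):
  (empty)
ASKS (lowest first):
  #6: 5@95
  #4: 1@98

Derivation:
After op 1 [order #1] market_buy(qty=6): fills=none; bids=[-] asks=[-]
After op 2 [order #2] market_buy(qty=8): fills=none; bids=[-] asks=[-]
After op 3 [order #3] limit_sell(price=97, qty=6): fills=none; bids=[-] asks=[#3:6@97]
After op 4 [order #4] limit_sell(price=98, qty=3): fills=none; bids=[-] asks=[#3:6@97 #4:3@98]
After op 5 [order #5] market_buy(qty=8): fills=#5x#3:6@97 #5x#4:2@98; bids=[-] asks=[#4:1@98]
After op 6 cancel(order #3): fills=none; bids=[-] asks=[#4:1@98]
After op 7 [order #6] limit_sell(price=95, qty=7): fills=none; bids=[-] asks=[#6:7@95 #4:1@98]
After op 8 [order #7] limit_buy(price=101, qty=2): fills=#7x#6:2@95; bids=[-] asks=[#6:5@95 #4:1@98]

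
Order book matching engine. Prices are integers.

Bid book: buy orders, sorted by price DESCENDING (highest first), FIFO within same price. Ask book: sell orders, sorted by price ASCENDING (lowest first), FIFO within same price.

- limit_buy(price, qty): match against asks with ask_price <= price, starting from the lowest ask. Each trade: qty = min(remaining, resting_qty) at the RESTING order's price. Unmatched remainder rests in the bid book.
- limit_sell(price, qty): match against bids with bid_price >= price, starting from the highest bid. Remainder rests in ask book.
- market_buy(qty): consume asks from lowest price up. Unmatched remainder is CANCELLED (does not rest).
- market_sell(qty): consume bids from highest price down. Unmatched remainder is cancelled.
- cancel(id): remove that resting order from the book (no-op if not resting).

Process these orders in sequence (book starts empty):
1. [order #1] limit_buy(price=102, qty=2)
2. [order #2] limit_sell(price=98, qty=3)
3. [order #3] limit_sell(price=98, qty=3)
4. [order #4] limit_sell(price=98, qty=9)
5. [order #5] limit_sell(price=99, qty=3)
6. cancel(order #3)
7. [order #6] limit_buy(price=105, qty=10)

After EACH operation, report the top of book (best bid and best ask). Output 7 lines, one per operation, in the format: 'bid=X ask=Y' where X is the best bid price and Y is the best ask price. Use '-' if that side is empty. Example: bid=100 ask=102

Answer: bid=102 ask=-
bid=- ask=98
bid=- ask=98
bid=- ask=98
bid=- ask=98
bid=- ask=98
bid=- ask=99

Derivation:
After op 1 [order #1] limit_buy(price=102, qty=2): fills=none; bids=[#1:2@102] asks=[-]
After op 2 [order #2] limit_sell(price=98, qty=3): fills=#1x#2:2@102; bids=[-] asks=[#2:1@98]
After op 3 [order #3] limit_sell(price=98, qty=3): fills=none; bids=[-] asks=[#2:1@98 #3:3@98]
After op 4 [order #4] limit_sell(price=98, qty=9): fills=none; bids=[-] asks=[#2:1@98 #3:3@98 #4:9@98]
After op 5 [order #5] limit_sell(price=99, qty=3): fills=none; bids=[-] asks=[#2:1@98 #3:3@98 #4:9@98 #5:3@99]
After op 6 cancel(order #3): fills=none; bids=[-] asks=[#2:1@98 #4:9@98 #5:3@99]
After op 7 [order #6] limit_buy(price=105, qty=10): fills=#6x#2:1@98 #6x#4:9@98; bids=[-] asks=[#5:3@99]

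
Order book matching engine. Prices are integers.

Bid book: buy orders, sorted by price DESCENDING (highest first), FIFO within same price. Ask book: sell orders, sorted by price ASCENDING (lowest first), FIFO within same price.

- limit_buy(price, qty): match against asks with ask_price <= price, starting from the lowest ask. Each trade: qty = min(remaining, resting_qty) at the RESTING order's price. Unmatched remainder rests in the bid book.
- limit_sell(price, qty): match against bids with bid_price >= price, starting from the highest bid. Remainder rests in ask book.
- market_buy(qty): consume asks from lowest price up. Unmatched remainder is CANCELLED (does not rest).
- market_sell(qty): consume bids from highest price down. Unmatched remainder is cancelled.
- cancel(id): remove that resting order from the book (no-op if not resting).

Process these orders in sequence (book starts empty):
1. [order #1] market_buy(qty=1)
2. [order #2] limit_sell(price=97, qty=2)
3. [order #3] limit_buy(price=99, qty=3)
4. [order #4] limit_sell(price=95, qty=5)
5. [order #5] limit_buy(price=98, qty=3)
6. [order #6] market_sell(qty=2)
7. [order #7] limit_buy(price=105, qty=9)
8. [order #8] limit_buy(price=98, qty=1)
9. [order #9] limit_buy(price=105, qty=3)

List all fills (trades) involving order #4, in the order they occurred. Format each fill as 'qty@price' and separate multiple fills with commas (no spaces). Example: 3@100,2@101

After op 1 [order #1] market_buy(qty=1): fills=none; bids=[-] asks=[-]
After op 2 [order #2] limit_sell(price=97, qty=2): fills=none; bids=[-] asks=[#2:2@97]
After op 3 [order #3] limit_buy(price=99, qty=3): fills=#3x#2:2@97; bids=[#3:1@99] asks=[-]
After op 4 [order #4] limit_sell(price=95, qty=5): fills=#3x#4:1@99; bids=[-] asks=[#4:4@95]
After op 5 [order #5] limit_buy(price=98, qty=3): fills=#5x#4:3@95; bids=[-] asks=[#4:1@95]
After op 6 [order #6] market_sell(qty=2): fills=none; bids=[-] asks=[#4:1@95]
After op 7 [order #7] limit_buy(price=105, qty=9): fills=#7x#4:1@95; bids=[#7:8@105] asks=[-]
After op 8 [order #8] limit_buy(price=98, qty=1): fills=none; bids=[#7:8@105 #8:1@98] asks=[-]
After op 9 [order #9] limit_buy(price=105, qty=3): fills=none; bids=[#7:8@105 #9:3@105 #8:1@98] asks=[-]

Answer: 1@99,3@95,1@95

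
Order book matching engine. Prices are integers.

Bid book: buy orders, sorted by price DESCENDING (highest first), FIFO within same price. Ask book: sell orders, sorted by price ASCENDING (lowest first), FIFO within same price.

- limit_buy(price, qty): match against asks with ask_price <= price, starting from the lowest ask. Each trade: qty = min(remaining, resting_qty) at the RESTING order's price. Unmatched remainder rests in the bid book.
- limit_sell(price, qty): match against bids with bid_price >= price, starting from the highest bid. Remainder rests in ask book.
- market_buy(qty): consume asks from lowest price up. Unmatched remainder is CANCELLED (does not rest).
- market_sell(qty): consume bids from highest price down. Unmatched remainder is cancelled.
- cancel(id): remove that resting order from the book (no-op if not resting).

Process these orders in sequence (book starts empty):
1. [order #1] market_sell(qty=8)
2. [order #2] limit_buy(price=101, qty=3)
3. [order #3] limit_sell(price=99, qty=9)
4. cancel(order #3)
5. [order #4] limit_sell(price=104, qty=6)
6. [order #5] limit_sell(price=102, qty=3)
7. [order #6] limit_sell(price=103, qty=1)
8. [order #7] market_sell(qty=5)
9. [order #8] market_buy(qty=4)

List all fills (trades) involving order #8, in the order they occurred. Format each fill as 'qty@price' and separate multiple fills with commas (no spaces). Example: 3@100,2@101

After op 1 [order #1] market_sell(qty=8): fills=none; bids=[-] asks=[-]
After op 2 [order #2] limit_buy(price=101, qty=3): fills=none; bids=[#2:3@101] asks=[-]
After op 3 [order #3] limit_sell(price=99, qty=9): fills=#2x#3:3@101; bids=[-] asks=[#3:6@99]
After op 4 cancel(order #3): fills=none; bids=[-] asks=[-]
After op 5 [order #4] limit_sell(price=104, qty=6): fills=none; bids=[-] asks=[#4:6@104]
After op 6 [order #5] limit_sell(price=102, qty=3): fills=none; bids=[-] asks=[#5:3@102 #4:6@104]
After op 7 [order #6] limit_sell(price=103, qty=1): fills=none; bids=[-] asks=[#5:3@102 #6:1@103 #4:6@104]
After op 8 [order #7] market_sell(qty=5): fills=none; bids=[-] asks=[#5:3@102 #6:1@103 #4:6@104]
After op 9 [order #8] market_buy(qty=4): fills=#8x#5:3@102 #8x#6:1@103; bids=[-] asks=[#4:6@104]

Answer: 3@102,1@103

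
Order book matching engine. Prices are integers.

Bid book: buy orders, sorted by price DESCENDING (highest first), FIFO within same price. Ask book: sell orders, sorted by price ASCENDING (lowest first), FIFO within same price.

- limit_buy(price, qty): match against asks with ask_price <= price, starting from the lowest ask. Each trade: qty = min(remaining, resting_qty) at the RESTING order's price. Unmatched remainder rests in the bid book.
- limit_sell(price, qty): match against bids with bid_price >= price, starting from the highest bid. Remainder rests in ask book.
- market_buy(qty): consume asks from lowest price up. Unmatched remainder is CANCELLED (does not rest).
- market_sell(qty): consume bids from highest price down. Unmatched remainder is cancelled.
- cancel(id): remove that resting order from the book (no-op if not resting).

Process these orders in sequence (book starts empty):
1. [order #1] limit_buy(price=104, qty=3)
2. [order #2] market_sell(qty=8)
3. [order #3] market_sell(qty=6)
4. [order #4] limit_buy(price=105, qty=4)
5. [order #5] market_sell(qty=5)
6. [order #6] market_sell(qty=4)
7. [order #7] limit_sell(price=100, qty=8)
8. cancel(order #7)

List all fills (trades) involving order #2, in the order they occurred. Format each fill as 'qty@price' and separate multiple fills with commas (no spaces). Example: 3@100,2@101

Answer: 3@104

Derivation:
After op 1 [order #1] limit_buy(price=104, qty=3): fills=none; bids=[#1:3@104] asks=[-]
After op 2 [order #2] market_sell(qty=8): fills=#1x#2:3@104; bids=[-] asks=[-]
After op 3 [order #3] market_sell(qty=6): fills=none; bids=[-] asks=[-]
After op 4 [order #4] limit_buy(price=105, qty=4): fills=none; bids=[#4:4@105] asks=[-]
After op 5 [order #5] market_sell(qty=5): fills=#4x#5:4@105; bids=[-] asks=[-]
After op 6 [order #6] market_sell(qty=4): fills=none; bids=[-] asks=[-]
After op 7 [order #7] limit_sell(price=100, qty=8): fills=none; bids=[-] asks=[#7:8@100]
After op 8 cancel(order #7): fills=none; bids=[-] asks=[-]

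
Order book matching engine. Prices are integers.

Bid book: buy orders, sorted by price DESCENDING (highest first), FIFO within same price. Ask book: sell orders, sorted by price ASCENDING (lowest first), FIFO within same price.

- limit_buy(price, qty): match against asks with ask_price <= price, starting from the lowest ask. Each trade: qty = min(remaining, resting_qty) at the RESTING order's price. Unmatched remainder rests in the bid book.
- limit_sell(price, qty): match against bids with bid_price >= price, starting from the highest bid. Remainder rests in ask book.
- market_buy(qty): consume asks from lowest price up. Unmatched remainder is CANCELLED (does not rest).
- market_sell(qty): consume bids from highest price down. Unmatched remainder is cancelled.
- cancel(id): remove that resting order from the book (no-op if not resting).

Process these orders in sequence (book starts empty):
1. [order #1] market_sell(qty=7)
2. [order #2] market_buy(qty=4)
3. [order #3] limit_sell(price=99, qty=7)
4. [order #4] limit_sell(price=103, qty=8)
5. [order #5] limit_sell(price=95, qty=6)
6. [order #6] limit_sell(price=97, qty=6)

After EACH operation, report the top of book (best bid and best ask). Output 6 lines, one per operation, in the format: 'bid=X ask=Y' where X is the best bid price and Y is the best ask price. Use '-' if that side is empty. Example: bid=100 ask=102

After op 1 [order #1] market_sell(qty=7): fills=none; bids=[-] asks=[-]
After op 2 [order #2] market_buy(qty=4): fills=none; bids=[-] asks=[-]
After op 3 [order #3] limit_sell(price=99, qty=7): fills=none; bids=[-] asks=[#3:7@99]
After op 4 [order #4] limit_sell(price=103, qty=8): fills=none; bids=[-] asks=[#3:7@99 #4:8@103]
After op 5 [order #5] limit_sell(price=95, qty=6): fills=none; bids=[-] asks=[#5:6@95 #3:7@99 #4:8@103]
After op 6 [order #6] limit_sell(price=97, qty=6): fills=none; bids=[-] asks=[#5:6@95 #6:6@97 #3:7@99 #4:8@103]

Answer: bid=- ask=-
bid=- ask=-
bid=- ask=99
bid=- ask=99
bid=- ask=95
bid=- ask=95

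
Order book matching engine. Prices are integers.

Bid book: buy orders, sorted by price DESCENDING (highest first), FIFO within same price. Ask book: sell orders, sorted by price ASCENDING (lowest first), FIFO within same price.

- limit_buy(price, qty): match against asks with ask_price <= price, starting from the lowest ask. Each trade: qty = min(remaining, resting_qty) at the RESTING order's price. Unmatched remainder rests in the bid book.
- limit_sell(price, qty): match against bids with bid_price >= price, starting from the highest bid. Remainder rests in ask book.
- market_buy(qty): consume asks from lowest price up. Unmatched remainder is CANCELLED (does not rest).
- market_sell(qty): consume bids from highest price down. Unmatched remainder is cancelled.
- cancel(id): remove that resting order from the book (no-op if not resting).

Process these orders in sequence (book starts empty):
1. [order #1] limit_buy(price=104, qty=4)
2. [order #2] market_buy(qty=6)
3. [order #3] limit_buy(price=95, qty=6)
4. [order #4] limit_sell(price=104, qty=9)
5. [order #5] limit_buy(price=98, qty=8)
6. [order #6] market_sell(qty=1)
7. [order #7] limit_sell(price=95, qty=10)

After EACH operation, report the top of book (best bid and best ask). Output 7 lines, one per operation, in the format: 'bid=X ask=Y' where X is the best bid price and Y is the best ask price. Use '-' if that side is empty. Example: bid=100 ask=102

Answer: bid=104 ask=-
bid=104 ask=-
bid=104 ask=-
bid=95 ask=104
bid=98 ask=104
bid=98 ask=104
bid=95 ask=104

Derivation:
After op 1 [order #1] limit_buy(price=104, qty=4): fills=none; bids=[#1:4@104] asks=[-]
After op 2 [order #2] market_buy(qty=6): fills=none; bids=[#1:4@104] asks=[-]
After op 3 [order #3] limit_buy(price=95, qty=6): fills=none; bids=[#1:4@104 #3:6@95] asks=[-]
After op 4 [order #4] limit_sell(price=104, qty=9): fills=#1x#4:4@104; bids=[#3:6@95] asks=[#4:5@104]
After op 5 [order #5] limit_buy(price=98, qty=8): fills=none; bids=[#5:8@98 #3:6@95] asks=[#4:5@104]
After op 6 [order #6] market_sell(qty=1): fills=#5x#6:1@98; bids=[#5:7@98 #3:6@95] asks=[#4:5@104]
After op 7 [order #7] limit_sell(price=95, qty=10): fills=#5x#7:7@98 #3x#7:3@95; bids=[#3:3@95] asks=[#4:5@104]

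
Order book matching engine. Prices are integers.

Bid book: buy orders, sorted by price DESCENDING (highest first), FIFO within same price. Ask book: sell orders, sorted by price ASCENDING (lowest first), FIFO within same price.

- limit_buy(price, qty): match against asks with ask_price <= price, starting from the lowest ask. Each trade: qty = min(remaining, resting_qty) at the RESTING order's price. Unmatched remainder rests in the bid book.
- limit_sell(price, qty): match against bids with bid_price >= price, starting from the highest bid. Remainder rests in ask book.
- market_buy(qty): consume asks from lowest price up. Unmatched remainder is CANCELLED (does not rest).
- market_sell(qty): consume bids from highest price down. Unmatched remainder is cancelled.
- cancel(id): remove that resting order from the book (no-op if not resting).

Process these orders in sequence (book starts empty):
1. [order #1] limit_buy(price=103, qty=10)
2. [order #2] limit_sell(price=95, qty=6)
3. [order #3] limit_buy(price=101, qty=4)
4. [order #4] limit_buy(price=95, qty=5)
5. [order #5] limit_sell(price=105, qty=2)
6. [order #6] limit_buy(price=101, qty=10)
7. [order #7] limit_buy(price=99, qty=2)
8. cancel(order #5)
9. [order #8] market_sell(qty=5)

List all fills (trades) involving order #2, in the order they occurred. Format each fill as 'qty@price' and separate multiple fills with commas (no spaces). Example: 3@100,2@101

Answer: 6@103

Derivation:
After op 1 [order #1] limit_buy(price=103, qty=10): fills=none; bids=[#1:10@103] asks=[-]
After op 2 [order #2] limit_sell(price=95, qty=6): fills=#1x#2:6@103; bids=[#1:4@103] asks=[-]
After op 3 [order #3] limit_buy(price=101, qty=4): fills=none; bids=[#1:4@103 #3:4@101] asks=[-]
After op 4 [order #4] limit_buy(price=95, qty=5): fills=none; bids=[#1:4@103 #3:4@101 #4:5@95] asks=[-]
After op 5 [order #5] limit_sell(price=105, qty=2): fills=none; bids=[#1:4@103 #3:4@101 #4:5@95] asks=[#5:2@105]
After op 6 [order #6] limit_buy(price=101, qty=10): fills=none; bids=[#1:4@103 #3:4@101 #6:10@101 #4:5@95] asks=[#5:2@105]
After op 7 [order #7] limit_buy(price=99, qty=2): fills=none; bids=[#1:4@103 #3:4@101 #6:10@101 #7:2@99 #4:5@95] asks=[#5:2@105]
After op 8 cancel(order #5): fills=none; bids=[#1:4@103 #3:4@101 #6:10@101 #7:2@99 #4:5@95] asks=[-]
After op 9 [order #8] market_sell(qty=5): fills=#1x#8:4@103 #3x#8:1@101; bids=[#3:3@101 #6:10@101 #7:2@99 #4:5@95] asks=[-]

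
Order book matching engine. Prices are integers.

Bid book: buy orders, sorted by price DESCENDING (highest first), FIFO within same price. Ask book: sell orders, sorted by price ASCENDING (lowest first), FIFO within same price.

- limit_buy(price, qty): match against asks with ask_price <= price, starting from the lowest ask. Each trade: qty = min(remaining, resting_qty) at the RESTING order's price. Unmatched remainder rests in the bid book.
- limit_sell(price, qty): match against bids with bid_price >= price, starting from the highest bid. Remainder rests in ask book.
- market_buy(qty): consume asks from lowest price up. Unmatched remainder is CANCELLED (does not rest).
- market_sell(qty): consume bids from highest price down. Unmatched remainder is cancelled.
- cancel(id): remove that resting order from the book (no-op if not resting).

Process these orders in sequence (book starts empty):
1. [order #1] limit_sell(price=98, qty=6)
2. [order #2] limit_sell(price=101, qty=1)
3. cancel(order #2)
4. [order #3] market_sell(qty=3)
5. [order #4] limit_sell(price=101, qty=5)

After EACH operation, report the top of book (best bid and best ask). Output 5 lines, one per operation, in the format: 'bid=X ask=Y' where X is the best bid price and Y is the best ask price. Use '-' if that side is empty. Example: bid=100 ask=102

Answer: bid=- ask=98
bid=- ask=98
bid=- ask=98
bid=- ask=98
bid=- ask=98

Derivation:
After op 1 [order #1] limit_sell(price=98, qty=6): fills=none; bids=[-] asks=[#1:6@98]
After op 2 [order #2] limit_sell(price=101, qty=1): fills=none; bids=[-] asks=[#1:6@98 #2:1@101]
After op 3 cancel(order #2): fills=none; bids=[-] asks=[#1:6@98]
After op 4 [order #3] market_sell(qty=3): fills=none; bids=[-] asks=[#1:6@98]
After op 5 [order #4] limit_sell(price=101, qty=5): fills=none; bids=[-] asks=[#1:6@98 #4:5@101]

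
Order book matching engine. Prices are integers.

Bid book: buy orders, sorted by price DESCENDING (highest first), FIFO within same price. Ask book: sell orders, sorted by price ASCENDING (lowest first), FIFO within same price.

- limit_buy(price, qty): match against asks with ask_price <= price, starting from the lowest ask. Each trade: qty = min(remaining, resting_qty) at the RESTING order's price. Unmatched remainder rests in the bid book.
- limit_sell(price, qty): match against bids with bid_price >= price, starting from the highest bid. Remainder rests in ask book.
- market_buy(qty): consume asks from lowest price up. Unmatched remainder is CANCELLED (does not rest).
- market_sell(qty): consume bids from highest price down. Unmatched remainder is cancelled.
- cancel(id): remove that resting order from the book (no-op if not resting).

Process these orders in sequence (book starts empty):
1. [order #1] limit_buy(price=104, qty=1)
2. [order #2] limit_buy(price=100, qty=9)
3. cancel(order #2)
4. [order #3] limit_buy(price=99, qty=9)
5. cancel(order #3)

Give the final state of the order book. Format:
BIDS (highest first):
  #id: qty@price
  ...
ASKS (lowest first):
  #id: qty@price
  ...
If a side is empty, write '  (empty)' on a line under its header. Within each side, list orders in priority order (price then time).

Answer: BIDS (highest first):
  #1: 1@104
ASKS (lowest first):
  (empty)

Derivation:
After op 1 [order #1] limit_buy(price=104, qty=1): fills=none; bids=[#1:1@104] asks=[-]
After op 2 [order #2] limit_buy(price=100, qty=9): fills=none; bids=[#1:1@104 #2:9@100] asks=[-]
After op 3 cancel(order #2): fills=none; bids=[#1:1@104] asks=[-]
After op 4 [order #3] limit_buy(price=99, qty=9): fills=none; bids=[#1:1@104 #3:9@99] asks=[-]
After op 5 cancel(order #3): fills=none; bids=[#1:1@104] asks=[-]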